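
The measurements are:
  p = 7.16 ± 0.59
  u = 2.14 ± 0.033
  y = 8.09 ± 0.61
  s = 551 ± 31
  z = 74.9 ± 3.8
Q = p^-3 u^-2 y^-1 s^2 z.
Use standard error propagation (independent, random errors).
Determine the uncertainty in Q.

482

Since Q is a product/quotient, work with relative uncertainties:
  (-3·δp/p)² = (-3×0.0824)² = 0.0611;  (-2·δu/u)² = (-2×0.0154)² = 0.000951;  (-1·δy/y)² = (-1×0.0754)² = 0.00569;  (2·δs/s)² = (2×0.0563)² = 0.0127;  (1·δz/z)² = (1×0.0507)² = 0.00257
δQ/Q = √(0.0830) = 0.288
Q = 1670, so δQ = 0.288 × 1670 = 482.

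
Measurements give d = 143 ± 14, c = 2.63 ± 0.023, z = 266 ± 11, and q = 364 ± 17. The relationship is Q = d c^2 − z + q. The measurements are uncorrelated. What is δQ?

100

Let p = d·c^2 = 989. δp/p = √((1·δd/d)² + (2·δc/c)²) = √(0.00958 + 0.000306) = 0.0995, so δp = 98.4.
Q = p − z + q: δQ = √(δp² + δz² + δq²) = √(9680 + 121 + 289) = 100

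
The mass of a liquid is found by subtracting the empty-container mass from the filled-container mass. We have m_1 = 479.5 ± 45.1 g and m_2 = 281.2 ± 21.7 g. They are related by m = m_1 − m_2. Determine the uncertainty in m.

m is a linear combination, so absolute uncertainties add in quadrature:
  (δm_1)² = 2030;  (δm_2)² = 471
δm = √(2500) = 50.0 g

50.0 g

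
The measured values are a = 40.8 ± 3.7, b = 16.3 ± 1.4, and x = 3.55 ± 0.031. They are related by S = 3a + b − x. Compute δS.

S is a linear combination, so absolute uncertainties add in quadrature:
  (3·δa)² = 123;  (δb)² = 1.96;  (δx)² = 0.000961
δS = √(125) = 11.2

11.2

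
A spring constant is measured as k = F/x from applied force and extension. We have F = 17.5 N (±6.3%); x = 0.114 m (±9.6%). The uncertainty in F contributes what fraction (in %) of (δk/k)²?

30.1%

(δk/k)² = (1·δF/F)² + (-1·δx/x)²
  F term: (1×0.0630)² = 0.00397
  x term: (-1×0.0960)² = 0.00922
Total = 0.0132. Share from F = 0.00397/0.0132 = 0.301.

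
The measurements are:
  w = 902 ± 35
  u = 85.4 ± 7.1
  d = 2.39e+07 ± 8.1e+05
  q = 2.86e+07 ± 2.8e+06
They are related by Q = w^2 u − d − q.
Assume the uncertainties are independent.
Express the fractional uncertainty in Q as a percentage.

49.6%

Let p = w^2·u = 6.95e+07. δp/p = √((2·δw/w)² + (1·δu/u)²) = √(0.00602 + 0.00691) = 0.114, so δp = 7.9e+06.
Q = p − d − q: δQ = √(δp² + δd² + δq²) = √(6.24e+13 + 6.56e+11 + 7.84e+12) = 8.42e+06
Q = 1.7e+07, so δQ/Q = 8.42e+06/1.7e+07 = 0.496.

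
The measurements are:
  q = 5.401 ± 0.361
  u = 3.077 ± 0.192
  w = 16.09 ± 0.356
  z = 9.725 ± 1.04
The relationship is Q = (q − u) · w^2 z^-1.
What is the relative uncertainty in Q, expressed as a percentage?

21.1%

Let h = q − u = 2.324. δh = √(δq² + δu²) = √(0.130 + 0.0369) = 0.409, so δh/h = 0.176.
Q is then a monomial in h, w, z:
δQ/Q = √((δh/h)² + (2·δw/w)² + (-1·δz/z)²) = √(0.0310 + 0.00196 + 0.0114) = 0.211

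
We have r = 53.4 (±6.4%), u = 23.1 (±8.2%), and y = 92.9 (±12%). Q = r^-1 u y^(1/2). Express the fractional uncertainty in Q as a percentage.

12.0%

Relative error in a monomial: (δQ/Q)² = Σ (nᵢ · δxᵢ/xᵢ)².
  (-1·δr/r)² = (-1×0.0640)² = 0.00410;  (1·δu/u)² = (1×0.0820)² = 0.00672;  (½·δy/y)² = (0.5×0.120)² = 0.00360
δQ/Q = √(0.0144) = 0.120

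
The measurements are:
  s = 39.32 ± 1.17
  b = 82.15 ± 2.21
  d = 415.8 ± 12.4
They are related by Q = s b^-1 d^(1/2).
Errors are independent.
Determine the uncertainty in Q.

0.418

Q is a product of powers, so relative uncertainties combine in quadrature:
  (1·δs/s)² = (1×0.0298)² = 0.000885;  (-1·δb/b)² = (-1×0.0269)² = 0.000724;  (½·δd/d)² = (0.5×0.0298)² = 0.000222
δQ/Q = √(0.00183) = 0.0428
Q = 9.760, so δQ = 0.0428 × 9.760 = 0.418.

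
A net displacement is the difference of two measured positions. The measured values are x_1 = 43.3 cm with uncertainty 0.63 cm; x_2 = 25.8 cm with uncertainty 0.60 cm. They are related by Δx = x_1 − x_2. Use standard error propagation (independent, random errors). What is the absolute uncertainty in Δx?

Absolute uncertainties add in quadrature for a linear combination:
  (δx_1)² = 0.397;  (δx_2)² = 0.360
δΔx = √(0.757) = 0.870 cm

0.870 cm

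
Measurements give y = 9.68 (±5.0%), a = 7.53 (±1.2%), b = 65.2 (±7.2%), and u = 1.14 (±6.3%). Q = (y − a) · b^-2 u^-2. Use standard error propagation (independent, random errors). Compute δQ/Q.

0.298

Let w = y − a = 2.15. δw = √(δy² + δa²) = √(0.234 + 0.00816) = 0.492, so δw/w = 0.229.
Q is then a monomial in w, b, u:
δQ/Q = √((δw/w)² + (-2·δb/b)² + (-2·δu/u)²) = √(0.0524 + 0.0207 + 0.0159) = 0.298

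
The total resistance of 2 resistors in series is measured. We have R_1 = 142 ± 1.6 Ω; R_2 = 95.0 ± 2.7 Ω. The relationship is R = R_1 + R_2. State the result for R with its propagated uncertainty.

Each term contributes (cᵢ δxᵢ)² to (δR)²:
  (δR_1)² = 2.56;  (δR_2)² = 7.29
δR = √(9.85) = 3.14 Ω
R = 237 Ω.

237 ± 3.14 Ω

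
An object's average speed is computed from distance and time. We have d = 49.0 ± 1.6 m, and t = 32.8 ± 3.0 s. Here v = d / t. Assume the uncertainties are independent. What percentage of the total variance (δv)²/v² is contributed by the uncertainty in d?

11.3%

(δv/v)² = (1·δd/d)² + (-1·δt/t)²
  d term: (1×0.0327)² = 0.00107
  t term: (-1×0.0915)² = 0.00837
Total = 0.00943. Share from d = 0.00107/0.00943 = 0.113.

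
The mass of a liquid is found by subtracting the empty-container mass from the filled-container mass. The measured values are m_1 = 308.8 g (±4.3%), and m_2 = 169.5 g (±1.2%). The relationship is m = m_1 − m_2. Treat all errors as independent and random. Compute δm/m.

Absolute uncertainties add in quadrature for a linear combination:
  (δm_1)² = 176;  (δm_2)² = 4.14
δm = √(180) = 13.4 g
m = 139.3 g, so δm/m = 13.4/139.3 = 0.0964.

0.0964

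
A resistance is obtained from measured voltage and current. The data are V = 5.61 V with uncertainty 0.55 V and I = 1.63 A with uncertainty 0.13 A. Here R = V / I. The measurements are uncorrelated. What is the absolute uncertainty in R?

For a monomial R ∝ V, I^-1, fractional errors add in quadrature:
  (1·δV/V)² = (1×0.0980)² = 0.00961;  (-1·δI/I)² = (-1×0.0798)² = 0.00636
δR/R = √(0.0160) = 0.126
R = 3.44 Ω, so δR = 0.126 × 3.44 = 0.435 Ω.

0.435 Ω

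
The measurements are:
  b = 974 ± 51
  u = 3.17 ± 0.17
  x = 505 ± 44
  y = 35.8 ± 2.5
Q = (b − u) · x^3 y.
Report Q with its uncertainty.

Let w = b − u = 971. δw = √(δb² + δu²) = √(2600 + 0.0289) = 51.0, so δw/w = 0.0525.
Q is then a monomial in w, x, y:
δQ/Q = √((δw/w)² + (3·δx/x)² + (1·δy/y)²) = √(0.00276 + 0.0683 + 0.00488) = 0.276
Q = 4.48e+12, so δQ = 0.276 × 4.48e+12 = 1.23e+12.

(4.48 ± 1.23) × 10^12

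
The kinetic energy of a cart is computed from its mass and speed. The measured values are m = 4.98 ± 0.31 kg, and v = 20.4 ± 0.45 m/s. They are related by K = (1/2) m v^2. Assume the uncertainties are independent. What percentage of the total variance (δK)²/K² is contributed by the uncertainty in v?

(δK/K)² = (1·δm/m)² + (2·δv/v)²
  m term: (1×0.0622)² = 0.00387
  v term: (2×0.0221)² = 0.00195
Total = 0.00582. Share from v = 0.00195/0.00582 = 0.334.

33.4%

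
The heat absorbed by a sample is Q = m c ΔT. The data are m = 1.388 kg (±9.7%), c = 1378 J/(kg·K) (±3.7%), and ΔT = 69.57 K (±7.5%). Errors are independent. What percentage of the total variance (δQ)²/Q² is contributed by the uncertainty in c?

8.35%

(δQ/Q)² = (1·δm/m)² + (1·δc/c)² + (1·δΔT/ΔT)²
  m term: (1×0.0970)² = 0.00941
  c term: (1×0.0370)² = 0.00137
  ΔT term: (1×0.0750)² = 0.00562
Total = 0.0164. Share from c = 0.00137/0.0164 = 0.0835.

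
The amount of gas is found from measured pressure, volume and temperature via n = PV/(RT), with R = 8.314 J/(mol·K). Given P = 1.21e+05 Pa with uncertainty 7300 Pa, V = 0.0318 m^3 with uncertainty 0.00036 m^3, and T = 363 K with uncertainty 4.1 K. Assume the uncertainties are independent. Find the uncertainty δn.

Since n is a product/quotient, work with relative uncertainties:
  (1·δP/P)² = (1×0.0603)² = 0.00364;  (1·δV/V)² = (1×0.0113)² = 0.000128;  (-1·δT/T)² = (-1×0.0113)² = 0.000128
δn/n = √(0.00390) = 0.0624
n = 1.27 mol, so δn = 0.0624 × 1.27 = 0.0796 mol.

0.0796 mol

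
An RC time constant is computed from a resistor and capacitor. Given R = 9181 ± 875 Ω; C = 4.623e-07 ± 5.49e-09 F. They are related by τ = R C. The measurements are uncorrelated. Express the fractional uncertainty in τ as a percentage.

For a monomial τ ∝ R, C, fractional errors add in quadrature:
  (1·δR/R)² = (1×0.0953)² = 0.00908;  (1·δC/C)² = (1×0.0119)² = 0.000141
δτ/τ = √(0.00922) = 0.0960

9.60%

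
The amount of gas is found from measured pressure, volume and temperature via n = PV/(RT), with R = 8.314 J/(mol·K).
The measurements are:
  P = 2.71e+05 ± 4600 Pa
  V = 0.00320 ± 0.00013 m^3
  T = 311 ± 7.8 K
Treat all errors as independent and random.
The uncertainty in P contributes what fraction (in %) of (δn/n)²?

11.2%

(δn/n)² = (1·δP/P)² + (1·δV/V)² + (-1·δT/T)²
  P term: (1×0.0170)² = 0.000288
  V term: (1×0.0406)² = 0.00165
  T term: (-1×0.0251)² = 0.000629
Total = 0.00257. Share from P = 0.000288/0.00257 = 0.112.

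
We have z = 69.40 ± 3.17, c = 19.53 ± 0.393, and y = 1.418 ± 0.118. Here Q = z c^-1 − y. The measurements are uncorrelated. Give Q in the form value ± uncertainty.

Let p = z·c^-1 = 3.554. δp/p = √((1·δz/z)² + (-1·δc/c)²) = √(0.00209 + 0.000405) = 0.0499, so δp = 0.177.
Q = p − y: δQ = √(δp² + δy²) = √(0.0315 + 0.0139) = 0.213
Q = 2.136.

2.136 ± 0.213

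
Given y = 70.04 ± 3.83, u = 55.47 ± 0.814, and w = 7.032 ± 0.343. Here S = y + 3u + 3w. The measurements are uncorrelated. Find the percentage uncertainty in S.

1.81%

Absolute uncertainties add in quadrature for a linear combination:
  (δy)² = 14.7;  (3·δu)² = 5.96;  (3·δw)² = 1.06
δS = √(21.7) = 4.66
S = 257.5, so δS/S = 4.66/257.5 = 0.0181.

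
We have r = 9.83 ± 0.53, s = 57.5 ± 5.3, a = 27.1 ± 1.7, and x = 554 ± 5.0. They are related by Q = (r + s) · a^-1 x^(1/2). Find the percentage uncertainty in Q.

10.1%

Let u = r + s = 67.3. δu = √(δr² + δs²) = √(0.281 + 28.1) = 5.33, so δu/u = 0.0791.
Q is then a monomial in u, a, x:
δQ/Q = √((δu/u)² + (-1·δa/a)² + (½·δx/x)²) = √(0.00626 + 0.00394 + 2.04e-05) = 0.101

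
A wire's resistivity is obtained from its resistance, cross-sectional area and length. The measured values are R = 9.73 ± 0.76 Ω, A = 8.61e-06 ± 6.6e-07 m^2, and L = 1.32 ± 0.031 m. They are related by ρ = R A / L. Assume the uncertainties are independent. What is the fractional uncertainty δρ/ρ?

0.112

Since ρ is a product/quotient, work with relative uncertainties:
  (1·δR/R)² = (1×0.0781)² = 0.00610;  (1·δA/A)² = (1×0.0767)² = 0.00588;  (-1·δL/L)² = (-1×0.0235)² = 0.000552
δρ/ρ = √(0.0125) = 0.112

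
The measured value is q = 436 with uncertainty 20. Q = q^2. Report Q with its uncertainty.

(1.90 ± 0.174) × 10^5

Q ∝ q^2, so δQ/Q = |2| · δq/q = 2 × 0.0459 = 0.0917.
Q = 1.9e+05, so δQ = 0.0917 × 1.9e+05 = 17400.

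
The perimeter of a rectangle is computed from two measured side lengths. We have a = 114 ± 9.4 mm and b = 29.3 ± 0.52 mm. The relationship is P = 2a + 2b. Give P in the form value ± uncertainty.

P is a linear combination, so absolute uncertainties add in quadrature:
  (2·δa)² = 353;  (2·δb)² = 1.08
δP = √(355) = 18.8 mm
P = 287 mm.

287 ± 18.8 mm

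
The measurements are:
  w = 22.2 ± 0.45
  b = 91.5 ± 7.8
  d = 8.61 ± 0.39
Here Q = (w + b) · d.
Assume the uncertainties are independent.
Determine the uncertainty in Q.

Let u = w + b = 114. δu = √(δw² + δb²) = √(0.203 + 60.8) = 7.81, so δu/u = 0.0687.
Q is then a monomial in u, d:
δQ/Q = √((δu/u)² + (1·δd/d)²) = √(0.00472 + 0.00205) = 0.0823
Q = 979, so δQ = 0.0823 × 979 = 80.6.

80.6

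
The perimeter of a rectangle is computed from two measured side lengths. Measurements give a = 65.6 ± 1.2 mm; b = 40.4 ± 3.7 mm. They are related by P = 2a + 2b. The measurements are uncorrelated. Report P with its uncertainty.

212 ± 7.78 mm

Each term contributes (cᵢ δxᵢ)² to (δP)²:
  (2·δa)² = 5.76;  (2·δb)² = 54.8
δP = √(60.5) = 7.78 mm
P = 212 mm.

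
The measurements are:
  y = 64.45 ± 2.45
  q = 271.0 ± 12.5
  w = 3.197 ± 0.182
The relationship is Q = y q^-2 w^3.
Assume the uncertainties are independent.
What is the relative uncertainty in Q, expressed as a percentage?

19.8%

Each factor contributes (exponent × relative error)² to (δQ/Q)²:
  (1·δy/y)² = (1×0.0380)² = 0.00145;  (-2·δq/q)² = (-2×0.0461)² = 0.00851;  (3·δw/w)² = (3×0.0569)² = 0.0292
δQ/Q = √(0.0391) = 0.198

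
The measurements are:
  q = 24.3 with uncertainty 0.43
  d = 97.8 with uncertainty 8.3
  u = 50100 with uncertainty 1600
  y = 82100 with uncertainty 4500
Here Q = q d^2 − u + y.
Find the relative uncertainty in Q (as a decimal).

Let p = q·d^2 = 2.32e+05. δp/p = √((1·δq/q)² + (2·δd/d)²) = √(0.000313 + 0.0288) = 0.171, so δp = 39700.
Q = p − u + y: δQ = √(δp² + δu² + δy²) = √(1.57e+09 + 2.56e+06 + 2.02e+07) = 40000
Q = 2.64e+05, so δQ/Q = 40000/2.64e+05 = 0.151.

0.151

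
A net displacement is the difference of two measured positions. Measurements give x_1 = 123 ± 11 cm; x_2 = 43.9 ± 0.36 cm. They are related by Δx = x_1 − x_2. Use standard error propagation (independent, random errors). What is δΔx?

11.0 cm

Absolute uncertainties add in quadrature for a linear combination:
  (δx_1)² = 121;  (δx_2)² = 0.130
δΔx = √(121) = 11.0 cm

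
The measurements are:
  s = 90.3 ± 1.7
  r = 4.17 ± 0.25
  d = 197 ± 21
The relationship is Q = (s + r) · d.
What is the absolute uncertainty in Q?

2010

Let u = s + r = 94.5. δu = √(δs² + δr²) = √(2.89 + 0.0625) = 1.72, so δu/u = 0.0182.
Q is then a monomial in u, d:
δQ/Q = √((δu/u)² + (1·δd/d)²) = √(0.000331 + 0.0114) = 0.108
Q = 18600, so δQ = 0.108 × 18600 = 2010.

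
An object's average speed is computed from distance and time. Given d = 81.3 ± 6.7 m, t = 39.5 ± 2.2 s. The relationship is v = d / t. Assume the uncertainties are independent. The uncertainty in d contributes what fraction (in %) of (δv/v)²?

68.6%

(δv/v)² = (1·δd/d)² + (-1·δt/t)²
  d term: (1×0.0824)² = 0.00679
  t term: (-1×0.0557)² = 0.00310
Total = 0.00989. Share from d = 0.00679/0.00989 = 0.686.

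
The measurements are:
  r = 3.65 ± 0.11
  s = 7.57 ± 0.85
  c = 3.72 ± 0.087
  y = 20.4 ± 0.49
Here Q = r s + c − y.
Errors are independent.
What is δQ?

Let p = r·s = 27.6. δp/p = √((1·δr/r)² + (1·δs/s)²) = √(0.000908 + 0.0126) = 0.116, so δp = 3.21.
Q = p + c − y: δQ = √(δp² + δc² + δy²) = √(10.3 + 0.00757 + 0.240) = 3.25

3.25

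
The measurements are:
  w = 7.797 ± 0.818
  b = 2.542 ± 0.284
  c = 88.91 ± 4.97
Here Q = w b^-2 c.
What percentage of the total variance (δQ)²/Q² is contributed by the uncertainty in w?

17.2%

(δQ/Q)² = (1·δw/w)² + (-2·δb/b)² + (1·δc/c)²
  w term: (1×0.105)² = 0.0110
  b term: (-2×0.112)² = 0.0499
  c term: (1×0.0559)² = 0.00312
Total = 0.0641. Share from w = 0.0110/0.0641 = 0.172.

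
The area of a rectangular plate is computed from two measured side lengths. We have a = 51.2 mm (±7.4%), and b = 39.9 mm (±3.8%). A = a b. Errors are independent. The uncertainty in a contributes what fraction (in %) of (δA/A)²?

79.1%

(δA/A)² = (1·δa/a)² + (1·δb/b)²
  a term: (1×0.0740)² = 0.00548
  b term: (1×0.0380)² = 0.00144
Total = 0.00692. Share from a = 0.00548/0.00692 = 0.791.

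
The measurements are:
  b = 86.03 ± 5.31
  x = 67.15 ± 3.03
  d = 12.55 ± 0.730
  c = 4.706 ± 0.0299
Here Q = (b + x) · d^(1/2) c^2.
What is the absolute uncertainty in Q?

Let u = b + x = 153.2. δu = √(δb² + δx²) = √(28.2 + 9.18) = 6.11, so δu/u = 0.0399.
Q is then a monomial in u, d, c:
δQ/Q = √((δu/u)² + (½·δd/d)² + (2·δc/c)²) = √(0.00159 + 0.000846 + 0.000161) = 0.0510
Q = 12020, so δQ = 0.0510 × 12020 = 613.

613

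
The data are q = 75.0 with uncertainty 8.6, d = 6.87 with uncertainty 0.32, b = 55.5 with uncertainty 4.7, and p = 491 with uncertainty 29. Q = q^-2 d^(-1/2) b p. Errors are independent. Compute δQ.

For a monomial Q ∝ q^-2, d^(-1/2), b, p, fractional errors add in quadrature:
  (-2·δq/q)² = (-2×0.115)² = 0.0526;  (−½·δd/d)² = (-0.5×0.0466)² = 0.000542;  (1·δb/b)² = (1×0.0847)² = 0.00717;  (1·δp/p)² = (1×0.0591)² = 0.00349
δQ/Q = √(0.0638) = 0.253
Q = 1.85, so δQ = 0.253 × 1.85 = 0.467.

0.467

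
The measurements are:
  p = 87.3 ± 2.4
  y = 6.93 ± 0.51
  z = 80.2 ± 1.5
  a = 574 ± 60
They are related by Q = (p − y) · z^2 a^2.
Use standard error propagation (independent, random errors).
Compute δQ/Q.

Let u = p − y = 80.4. δu = √(δp² + δy²) = √(5.76 + 0.260) = 2.45, so δu/u = 0.0305.
Q is then a monomial in u, z, a:
δQ/Q = √((δu/u)² + (2·δz/z)² + (2·δa/a)²) = √(0.000932 + 0.00140 + 0.0437) = 0.215

0.215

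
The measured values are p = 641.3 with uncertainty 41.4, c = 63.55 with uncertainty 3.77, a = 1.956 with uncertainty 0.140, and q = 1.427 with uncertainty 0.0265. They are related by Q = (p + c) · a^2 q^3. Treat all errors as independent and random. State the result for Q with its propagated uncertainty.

7836 ± 1290

Let u = p + c = 704.8. δu = √(δp² + δc²) = √(1710 + 14.2) = 41.6, so δu/u = 0.0590.
Q is then a monomial in u, a, q:
δQ/Q = √((δu/u)² + (2·δa/a)² + (3·δq/q)²) = √(0.00348 + 0.0205 + 0.00310) = 0.165
Q = 7836, so δQ = 0.165 × 7836 = 1290.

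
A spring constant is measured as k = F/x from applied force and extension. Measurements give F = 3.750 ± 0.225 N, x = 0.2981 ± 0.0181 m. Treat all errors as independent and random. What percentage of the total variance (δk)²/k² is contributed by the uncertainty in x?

50.6%

(δk/k)² = (1·δF/F)² + (-1·δx/x)²
  F term: (1×0.0600)² = 0.00360
  x term: (-1×0.0607)² = 0.00369
Total = 0.00729. Share from x = 0.00369/0.00729 = 0.506.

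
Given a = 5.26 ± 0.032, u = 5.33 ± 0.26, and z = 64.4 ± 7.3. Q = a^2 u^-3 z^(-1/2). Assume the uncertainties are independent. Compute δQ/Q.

Since Q is a product/quotient, work with relative uncertainties:
  (2·δa/a)² = (2×0.00608)² = 0.000148;  (-3·δu/u)² = (-3×0.0488)² = 0.0214;  (−½·δz/z)² = (-0.5×0.113)² = 0.00321
δQ/Q = √(0.0248) = 0.157

0.157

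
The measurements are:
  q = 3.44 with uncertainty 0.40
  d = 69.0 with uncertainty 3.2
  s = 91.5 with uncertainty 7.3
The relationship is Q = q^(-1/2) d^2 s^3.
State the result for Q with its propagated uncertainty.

(1.97 ± 0.518) × 10^9

Products/powers → add relative errors in quadrature, weighted by exponent:
  (−½·δq/q)² = (-0.5×0.116)² = 0.00338;  (2·δd/d)² = (2×0.0464)² = 0.00860;  (3·δs/s)² = (3×0.0798)² = 0.0573
δQ/Q = √(0.0693) = 0.263
Q = 1.97e+09, so δQ = 0.263 × 1.97e+09 = 5.18e+08.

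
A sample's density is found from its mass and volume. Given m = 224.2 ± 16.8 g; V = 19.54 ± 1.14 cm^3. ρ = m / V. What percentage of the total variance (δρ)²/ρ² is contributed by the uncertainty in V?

(δρ/ρ)² = (1·δm/m)² + (-1·δV/V)²
  m term: (1×0.0749)² = 0.00561
  V term: (-1×0.0583)² = 0.00340
Total = 0.00902. Share from V = 0.00340/0.00902 = 0.377.

37.7%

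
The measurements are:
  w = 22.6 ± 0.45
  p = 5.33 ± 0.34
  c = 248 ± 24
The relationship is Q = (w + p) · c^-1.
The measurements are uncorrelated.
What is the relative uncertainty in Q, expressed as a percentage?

Let u = w + p = 27.9. δu = √(δw² + δp²) = √(0.203 + 0.116) = 0.564, so δu/u = 0.0202.
Q is then a monomial in u, c:
δQ/Q = √((δu/u)² + (-1·δc/c)²) = √(0.000408 + 0.00937) = 0.0989

9.89%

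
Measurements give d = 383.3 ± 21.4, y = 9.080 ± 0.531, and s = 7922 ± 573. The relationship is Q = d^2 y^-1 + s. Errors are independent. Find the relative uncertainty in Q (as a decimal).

0.0879

Let p = d^2·y^-1 = 16180. δp/p = √((2·δd/d)² + (-1·δy/y)²) = √(0.0125 + 0.00342) = 0.126, so δp = 2040.
Q = p + s: δQ = √(δp² + δs²) = √(4.16e+06 + 3.28e+05) = 2120
Q = 24100, so δQ/Q = 2120/24100 = 0.0879.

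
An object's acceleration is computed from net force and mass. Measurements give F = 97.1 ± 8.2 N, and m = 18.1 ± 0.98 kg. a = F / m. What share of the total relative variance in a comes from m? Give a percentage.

29.1%

(δa/a)² = (1·δF/F)² + (-1·δm/m)²
  F term: (1×0.0844)² = 0.00713
  m term: (-1×0.0541)² = 0.00293
Total = 0.0101. Share from m = 0.00293/0.0101 = 0.291.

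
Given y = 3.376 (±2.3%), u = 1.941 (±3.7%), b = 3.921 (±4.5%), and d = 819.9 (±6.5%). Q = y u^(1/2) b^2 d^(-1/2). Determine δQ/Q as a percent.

10.0%

Relative error in a monomial: (δQ/Q)² = Σ (nᵢ · δxᵢ/xᵢ)².
  (1·δy/y)² = (1×0.0230)² = 0.000529;  (½·δu/u)² = (0.5×0.0370)² = 0.000342;  (2·δb/b)² = (2×0.0450)² = 0.00810;  (−½·δd/d)² = (-0.5×0.0650)² = 0.00106
δQ/Q = √(0.0100) = 0.100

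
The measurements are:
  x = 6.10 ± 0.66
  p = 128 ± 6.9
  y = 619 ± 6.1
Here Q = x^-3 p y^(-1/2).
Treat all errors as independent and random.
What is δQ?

0.00746

Q is a product of powers, so relative uncertainties combine in quadrature:
  (-3·δx/x)² = (-3×0.108)² = 0.105;  (1·δp/p)² = (1×0.0539)² = 0.00291;  (−½·δy/y)² = (-0.5×0.00985)² = 2.43e-05
δQ/Q = √(0.108) = 0.329
Q = 0.0227, so δQ = 0.329 × 0.0227 = 0.00746.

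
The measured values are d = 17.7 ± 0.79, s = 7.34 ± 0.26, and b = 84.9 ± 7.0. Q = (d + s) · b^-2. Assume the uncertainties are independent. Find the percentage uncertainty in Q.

16.8%

Let u = d + s = 25.0. δu = √(δd² + δs²) = √(0.624 + 0.0676) = 0.832, so δu/u = 0.0332.
Q is then a monomial in u, b:
δQ/Q = √((δu/u)² + (-2·δb/b)²) = √(0.00110 + 0.0272) = 0.168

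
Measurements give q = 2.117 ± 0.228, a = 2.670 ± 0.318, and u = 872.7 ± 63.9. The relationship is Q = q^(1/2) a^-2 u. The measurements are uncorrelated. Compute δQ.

Since Q is a product/quotient, work with relative uncertainties:
  (½·δq/q)² = (0.5×0.108)² = 0.00290;  (-2·δa/a)² = (-2×0.119)² = 0.0567;  (1·δu/u)² = (1×0.0732)² = 0.00536
δQ/Q = √(0.0650) = 0.255
Q = 178.1, so δQ = 0.255 × 178.1 = 45.4.

45.4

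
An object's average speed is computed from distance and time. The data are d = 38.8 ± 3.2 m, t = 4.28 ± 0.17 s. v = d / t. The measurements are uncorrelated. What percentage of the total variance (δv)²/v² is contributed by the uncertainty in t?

(δv/v)² = (1·δd/d)² + (-1·δt/t)²
  d term: (1×0.0825)² = 0.00680
  t term: (-1×0.0397)² = 0.00158
Total = 0.00838. Share from t = 0.00158/0.00838 = 0.188.

18.8%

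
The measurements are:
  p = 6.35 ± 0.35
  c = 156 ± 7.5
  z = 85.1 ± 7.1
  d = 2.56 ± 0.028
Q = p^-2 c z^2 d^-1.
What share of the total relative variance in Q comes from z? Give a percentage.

(δQ/Q)² = (-2·δp/p)² + (1·δc/c)² + (2·δz/z)² + (-1·δd/d)²
  p term: (-2×0.0551)² = 0.0122
  c term: (1×0.0481)² = 0.00231
  z term: (2×0.0834)² = 0.0278
  d term: (-1×0.0109)² = 0.000120
Total = 0.0424. Share from z = 0.0278/0.0424 = 0.656.

65.6%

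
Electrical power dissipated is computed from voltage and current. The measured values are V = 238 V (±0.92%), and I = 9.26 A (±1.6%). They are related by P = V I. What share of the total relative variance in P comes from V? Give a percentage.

24.8%

(δP/P)² = (1·δV/V)² + (1·δI/I)²
  V term: (1×0.00920)² = 8.46e-05
  I term: (1×0.0160)² = 0.000256
Total = 0.000341. Share from V = 8.46e-05/0.000341 = 0.248.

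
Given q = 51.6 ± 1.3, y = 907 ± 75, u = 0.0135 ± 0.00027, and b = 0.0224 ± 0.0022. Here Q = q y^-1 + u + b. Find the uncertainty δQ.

0.00539

Let p = q·y^-1 = 0.0569. δp/p = √((1·δq/q)² + (-1·δy/y)²) = √(0.000635 + 0.00684) = 0.0864, so δp = 0.00492.
Q = p + u + b: δQ = √(δp² + δu² + δb²) = √(2.42e-05 + 7.29e-08 + 4.84e-06) = 0.00539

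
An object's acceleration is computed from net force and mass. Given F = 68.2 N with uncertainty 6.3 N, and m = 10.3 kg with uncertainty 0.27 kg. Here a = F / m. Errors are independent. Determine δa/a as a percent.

9.60%

a is a product of powers, so relative uncertainties combine in quadrature:
  (1·δF/F)² = (1×0.0924)² = 0.00853;  (-1·δm/m)² = (-1×0.0262)² = 0.000687
δa/a = √(0.00922) = 0.0960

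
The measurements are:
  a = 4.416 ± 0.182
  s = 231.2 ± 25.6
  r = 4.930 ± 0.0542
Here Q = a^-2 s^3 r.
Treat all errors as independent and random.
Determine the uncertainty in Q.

1.07e+06

For a monomial Q ∝ a^-2, s^3, r, fractional errors add in quadrature:
  (-2·δa/a)² = (-2×0.0412)² = 0.00679;  (3·δs/s)² = (3×0.111)² = 0.110;  (1·δr/r)² = (1×0.0110)² = 0.000121
δQ/Q = √(0.117) = 0.342
Q = 3.124e+06, so δQ = 0.342 × 3.124e+06 = 1.07e+06.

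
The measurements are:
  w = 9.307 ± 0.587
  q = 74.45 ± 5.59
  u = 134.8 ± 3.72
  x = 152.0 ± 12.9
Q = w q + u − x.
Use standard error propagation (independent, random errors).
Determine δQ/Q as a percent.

Let p = w·q = 692.9. δp/p = √((1·δw/w)² + (1·δq/q)²) = √(0.00398 + 0.00564) = 0.0981, so δp = 67.9.
Q = p + u − x: δQ = √(δp² + δu² + δx²) = √(4620 + 13.8 + 166) = 69.3
Q = 675.7, so δQ/Q = 69.3/675.7 = 0.102.

10.2%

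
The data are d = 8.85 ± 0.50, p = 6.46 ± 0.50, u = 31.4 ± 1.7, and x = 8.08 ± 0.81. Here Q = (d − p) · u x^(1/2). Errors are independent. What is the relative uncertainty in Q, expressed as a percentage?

30.5%

Let w = d − p = 2.39. δw = √(δd² + δp²) = √(0.250 + 0.250) = 0.707, so δw/w = 0.296.
Q is then a monomial in w, u, x:
δQ/Q = √((δw/w)² + (1·δu/u)² + (½·δx/x)²) = √(0.0875 + 0.00293 + 0.00251) = 0.305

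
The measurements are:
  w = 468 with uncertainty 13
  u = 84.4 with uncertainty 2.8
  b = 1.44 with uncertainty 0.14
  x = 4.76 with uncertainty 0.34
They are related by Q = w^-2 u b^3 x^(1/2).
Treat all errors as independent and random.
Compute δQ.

Relative error in a monomial: (δQ/Q)² = Σ (nᵢ · δxᵢ/xᵢ)².
  (-2·δw/w)² = (-2×0.0278)² = 0.00309;  (1·δu/u)² = (1×0.0332)² = 0.00110;  (3·δb/b)² = (3×0.0972)² = 0.0851;  (½·δx/x)² = (0.5×0.0714)² = 0.00128
δQ/Q = √(0.0905) = 0.301
Q = 0.00251, so δQ = 0.301 × 0.00251 = 0.000755.

0.000755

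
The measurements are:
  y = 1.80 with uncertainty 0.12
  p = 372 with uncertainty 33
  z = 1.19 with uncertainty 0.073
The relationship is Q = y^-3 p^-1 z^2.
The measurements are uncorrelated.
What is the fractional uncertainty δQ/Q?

0.251

Each factor contributes (exponent × relative error)² to (δQ/Q)²:
  (-3·δy/y)² = (-3×0.0667)² = 0.0400;  (-1·δp/p)² = (-1×0.0887)² = 0.00787;  (2·δz/z)² = (2×0.0613)² = 0.0151
δQ/Q = √(0.0629) = 0.251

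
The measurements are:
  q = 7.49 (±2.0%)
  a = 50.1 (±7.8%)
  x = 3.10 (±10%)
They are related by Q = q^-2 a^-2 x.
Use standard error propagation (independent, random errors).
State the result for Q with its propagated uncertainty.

(2.20 ± 0.417) × 10^-5

For a monomial Q ∝ q^-2, a^-2, x, fractional errors add in quadrature:
  (-2·δq/q)² = (-2×0.0200)² = 0.00160;  (-2·δa/a)² = (-2×0.0780)² = 0.0243;  (1·δx/x)² = (1×0.100)² = 0.0100
δQ/Q = √(0.0359) = 0.190
Q = 2.2e-05, so δQ = 0.190 × 2.2e-05 = 4.17e-06.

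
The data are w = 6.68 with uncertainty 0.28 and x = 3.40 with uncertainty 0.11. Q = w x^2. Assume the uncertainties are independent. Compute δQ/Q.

Relative error in a monomial: (δQ/Q)² = Σ (nᵢ · δxᵢ/xᵢ)².
  (1·δw/w)² = (1×0.0419)² = 0.00176;  (2·δx/x)² = (2×0.0324)² = 0.00419
δQ/Q = √(0.00594) = 0.0771

0.0771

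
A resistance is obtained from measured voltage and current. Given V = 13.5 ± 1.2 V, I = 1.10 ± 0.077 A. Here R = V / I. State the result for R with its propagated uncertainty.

Each factor contributes (exponent × relative error)² to (δR/R)²:
  (1·δV/V)² = (1×0.0889)² = 0.00790;  (-1·δI/I)² = (-1×0.0700)² = 0.00490
δR/R = √(0.0128) = 0.113
R = 12.3 Ω, so δR = 0.113 × 12.3 = 1.39 Ω.

12.3 ± 1.39 Ω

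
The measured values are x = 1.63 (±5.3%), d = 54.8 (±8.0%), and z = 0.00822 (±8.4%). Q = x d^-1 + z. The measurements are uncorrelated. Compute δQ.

0.00294

Let p = x·d^-1 = 0.0297. δp/p = √((1·δx/x)² + (-1·δd/d)²) = √(0.00281 + 0.00640) = 0.0960, so δp = 0.00285.
Q = p + z: δQ = √(δp² + δz²) = √(8.15e-06 + 4.77e-07) = 0.00294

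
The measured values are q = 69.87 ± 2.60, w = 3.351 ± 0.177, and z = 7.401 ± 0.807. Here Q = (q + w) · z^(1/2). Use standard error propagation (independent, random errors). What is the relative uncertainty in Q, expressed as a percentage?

6.51%

Let u = q + w = 73.22. δu = √(δq² + δw²) = √(6.76 + 0.0313) = 2.61, so δu/u = 0.0356.
Q is then a monomial in u, z:
δQ/Q = √((δu/u)² + (½·δz/z)²) = √(0.00127 + 0.00297) = 0.0651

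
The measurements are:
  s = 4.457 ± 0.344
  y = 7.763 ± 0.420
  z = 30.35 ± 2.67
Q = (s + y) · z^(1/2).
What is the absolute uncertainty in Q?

4.21

Let u = s + y = 12.22. δu = √(δs² + δy²) = √(0.118 + 0.176) = 0.543, so δu/u = 0.0444.
Q is then a monomial in u, z:
δQ/Q = √((δu/u)² + (½·δz/z)²) = √(0.00197 + 0.00193) = 0.0625
Q = 67.32, so δQ = 0.0625 × 67.32 = 4.21.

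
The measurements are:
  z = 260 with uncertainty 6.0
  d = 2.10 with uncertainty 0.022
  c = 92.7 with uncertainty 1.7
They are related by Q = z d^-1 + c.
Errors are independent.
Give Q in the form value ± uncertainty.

Let p = z·d^-1 = 124. δp/p = √((1·δz/z)² + (-1·δd/d)²) = √(0.000533 + 0.000110) = 0.0253, so δp = 3.14.
Q = p + c: δQ = √(δp² + δc²) = √(9.85 + 2.89) = 3.57
Q = 217.

217 ± 3.57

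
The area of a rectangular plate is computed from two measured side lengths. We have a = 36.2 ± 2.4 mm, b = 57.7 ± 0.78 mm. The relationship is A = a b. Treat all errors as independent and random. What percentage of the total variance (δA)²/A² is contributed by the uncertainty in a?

(δA/A)² = (1·δa/a)² + (1·δb/b)²
  a term: (1×0.0663)² = 0.00440
  b term: (1×0.0135)² = 0.000183
Total = 0.00458. Share from a = 0.00440/0.00458 = 0.960.

96.0%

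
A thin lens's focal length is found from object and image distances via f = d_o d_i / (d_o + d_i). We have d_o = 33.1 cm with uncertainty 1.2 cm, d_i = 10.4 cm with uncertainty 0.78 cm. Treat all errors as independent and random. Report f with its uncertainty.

∂f/∂d_o = (d_i/(d_o+d_i))² = 0.0572;  ∂f/∂d_i = (d_o/(d_o+d_i))² = 0.579
δf = √((∂f/∂d_o · δd_o)² + (∂f/∂d_i · δd_i)²) = √(0.00470 + 0.204) = 0.457 cm
f = 7.91 cm.

7.91 ± 0.457 cm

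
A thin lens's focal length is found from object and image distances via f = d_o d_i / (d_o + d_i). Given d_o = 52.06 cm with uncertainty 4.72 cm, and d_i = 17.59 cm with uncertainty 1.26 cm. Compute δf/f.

∂f/∂d_o = (d_i/(d_o+d_i))² = 0.0638;  ∂f/∂d_i = (d_o/(d_o+d_i))² = 0.559
δf = √((∂f/∂d_o · δd_o)² + (∂f/∂d_i · δd_i)²) = √(0.0906 + 0.496) = 0.766 cm
f = 13.15 cm, so δf/f = 0.766/13.15 = 0.0582.

0.0582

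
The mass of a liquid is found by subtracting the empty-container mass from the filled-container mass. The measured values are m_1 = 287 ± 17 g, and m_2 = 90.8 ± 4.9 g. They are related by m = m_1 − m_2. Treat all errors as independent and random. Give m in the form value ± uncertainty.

196 ± 17.7 g

For a sum/difference, combine absolute errors in quadrature:
  (δm_1)² = 289;  (δm_2)² = 24.0
δm = √(313) = 17.7 g
m = 196 g.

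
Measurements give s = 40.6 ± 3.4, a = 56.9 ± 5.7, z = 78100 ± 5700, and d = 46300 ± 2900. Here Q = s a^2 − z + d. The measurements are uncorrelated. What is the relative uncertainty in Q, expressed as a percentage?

29.4%

Let p = s·a^2 = 1.31e+05. δp/p = √((1·δs/s)² + (2·δa/a)²) = √(0.00701 + 0.0401) = 0.217, so δp = 28500.
Q = p − z + d: δQ = √(δp² + δz² + δd²) = √(8.15e+08 + 3.25e+07 + 8.41e+06) = 29300
Q = 99600, so δQ/Q = 29300/99600 = 0.294.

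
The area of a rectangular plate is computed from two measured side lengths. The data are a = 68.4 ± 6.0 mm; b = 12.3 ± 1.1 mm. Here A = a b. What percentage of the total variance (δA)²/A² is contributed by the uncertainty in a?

(δA/A)² = (1·δa/a)² + (1·δb/b)²
  a term: (1×0.0877)² = 0.00769
  b term: (1×0.0894)² = 0.00800
Total = 0.0157. Share from a = 0.00769/0.0157 = 0.490.

49.0%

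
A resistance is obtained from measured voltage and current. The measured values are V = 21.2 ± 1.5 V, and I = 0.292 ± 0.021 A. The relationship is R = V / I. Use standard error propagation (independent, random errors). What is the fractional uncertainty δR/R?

Each factor contributes (exponent × relative error)² to (δR/R)²:
  (1·δV/V)² = (1×0.0708)² = 0.00501;  (-1·δI/I)² = (-1×0.0719)² = 0.00517
δR/R = √(0.0102) = 0.101

0.101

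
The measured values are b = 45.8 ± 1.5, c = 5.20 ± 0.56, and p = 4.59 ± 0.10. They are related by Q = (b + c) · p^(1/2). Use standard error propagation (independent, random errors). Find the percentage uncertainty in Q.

3.32%

Let u = b + c = 51.0. δu = √(δb² + δc²) = √(2.25 + 0.314) = 1.60, so δu/u = 0.0314.
Q is then a monomial in u, p:
δQ/Q = √((δu/u)² + (½·δp/p)²) = √(0.000986 + 0.000119) = 0.0332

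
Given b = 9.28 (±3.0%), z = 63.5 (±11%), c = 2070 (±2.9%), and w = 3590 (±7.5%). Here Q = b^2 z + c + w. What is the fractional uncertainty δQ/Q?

Let p = b^2·z = 5470. δp/p = √((2·δb/b)² + (1·δz/z)²) = √(0.00360 + 0.0121) = 0.125, so δp = 685.
Q = p + c + w: δQ = √(δp² + δc² + δw²) = √(4.7e+05 + 3600 + 72500) = 739
Q = 11100, so δQ/Q = 739/11100 = 0.0664.

0.0664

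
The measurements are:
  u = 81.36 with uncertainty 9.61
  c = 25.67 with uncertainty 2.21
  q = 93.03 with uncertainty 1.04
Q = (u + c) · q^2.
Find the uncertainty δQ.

Let w = u + c = 107.0. δw = √(δu² + δc²) = √(92.4 + 4.88) = 9.86, so δw/w = 0.0921.
Q is then a monomial in w, q:
δQ/Q = √((δw/w)² + (2·δq/q)²) = √(0.00849 + 0.000500) = 0.0948
Q = 926300, so δQ = 0.0948 × 926300 = 87800.

87800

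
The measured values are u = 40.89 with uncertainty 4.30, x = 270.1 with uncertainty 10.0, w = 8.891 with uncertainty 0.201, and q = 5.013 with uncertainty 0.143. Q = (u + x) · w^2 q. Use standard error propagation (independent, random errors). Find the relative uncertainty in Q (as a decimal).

0.0639

Let h = u + x = 311.0. δh = √(δu² + δx²) = √(18.5 + 100) = 10.9, so δh/h = 0.0350.
Q is then a monomial in h, w, q:
δQ/Q = √((δh/h)² + (2·δw/w)² + (1·δq/q)²) = √(0.00123 + 0.00204 + 0.000814) = 0.0639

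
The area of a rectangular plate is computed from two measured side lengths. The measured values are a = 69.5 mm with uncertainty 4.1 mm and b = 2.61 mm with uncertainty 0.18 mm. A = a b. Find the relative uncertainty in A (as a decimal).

Since A is a product/quotient, work with relative uncertainties:
  (1·δa/a)² = (1×0.0590)² = 0.00348;  (1·δb/b)² = (1×0.0690)² = 0.00476
δA/A = √(0.00824) = 0.0908

0.0908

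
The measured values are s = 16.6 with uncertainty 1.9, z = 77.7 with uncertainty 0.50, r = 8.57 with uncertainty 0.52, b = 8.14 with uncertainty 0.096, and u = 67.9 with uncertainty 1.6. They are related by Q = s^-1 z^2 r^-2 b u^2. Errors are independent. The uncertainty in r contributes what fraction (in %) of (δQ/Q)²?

(δQ/Q)² = (-1·δs/s)² + (2·δz/z)² + (-2·δr/r)² + (1·δb/b)² + (2·δu/u)²
  s term: (-1×0.114)² = 0.0131
  z term: (2×0.00644)² = 0.000166
  r term: (-2×0.0607)² = 0.0147
  b term: (1×0.0118)² = 0.000139
  u term: (2×0.0236)² = 0.00222
Total = 0.0304. Share from r = 0.0147/0.0304 = 0.485.

48.5%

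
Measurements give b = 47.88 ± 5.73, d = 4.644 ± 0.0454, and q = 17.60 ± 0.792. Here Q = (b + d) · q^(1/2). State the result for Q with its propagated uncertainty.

Let u = b + d = 52.52. δu = √(δb² + δd²) = √(32.8 + 0.00206) = 5.73, so δu/u = 0.109.
Q is then a monomial in u, q:
δQ/Q = √((δu/u)² + (½·δq/q)²) = √(0.0119 + 0.000506) = 0.111
Q = 220.4, so δQ = 0.111 × 220.4 = 24.5.

220.4 ± 24.5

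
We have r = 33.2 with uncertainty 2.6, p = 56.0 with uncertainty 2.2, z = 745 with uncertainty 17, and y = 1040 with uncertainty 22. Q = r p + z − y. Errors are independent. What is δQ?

165

Let w = r·p = 1860. δw/w = √((1·δr/r)² + (1·δp/p)²) = √(0.00613 + 0.00154) = 0.0876, so δw = 163.
Q = w + z − y: δQ = √(δw² + δz² + δy²) = √(26500 + 289 + 484) = 165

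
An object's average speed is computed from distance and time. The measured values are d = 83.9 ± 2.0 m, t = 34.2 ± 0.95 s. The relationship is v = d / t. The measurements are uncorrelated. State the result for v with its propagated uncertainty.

Relative error in a monomial: (δv/v)² = Σ (nᵢ · δxᵢ/xᵢ)².
  (1·δd/d)² = (1×0.0238)² = 0.000568;  (-1·δt/t)² = (-1×0.0278)² = 0.000772
δv/v = √(0.00134) = 0.0366
v = 2.45 m/s, so δv = 0.0366 × 2.45 = 0.0898 m/s.

2.45 ± 0.0898 m/s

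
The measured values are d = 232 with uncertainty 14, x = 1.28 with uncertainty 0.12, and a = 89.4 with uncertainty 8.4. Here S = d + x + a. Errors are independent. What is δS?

Sums and differences: (δS)² = Σ (cᵢ δxᵢ)².
  (δd)² = 196;  (δx)² = 0.0144;  (δa)² = 70.6
δS = √(267) = 16.3

16.3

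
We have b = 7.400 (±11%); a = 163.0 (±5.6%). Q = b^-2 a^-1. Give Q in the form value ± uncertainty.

Each factor contributes (exponent × relative error)² to (δQ/Q)²:
  (-2·δb/b)² = (-2×0.110)² = 0.0484;  (-1·δa/a)² = (-1×0.0560)² = 0.00314
δQ/Q = √(0.0515) = 0.227
Q = 0.0001120, so δQ = 0.227 × 0.0001120 = 2.54e-05.

(1.120 ± 0.254) × 10^-4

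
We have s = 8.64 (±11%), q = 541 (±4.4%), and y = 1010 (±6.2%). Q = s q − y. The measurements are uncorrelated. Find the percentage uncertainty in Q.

15.2%

Let p = s·q = 4670. δp/p = √((1·δs/s)² + (1·δq/q)²) = √(0.0121 + 0.00194) = 0.118, so δp = 554.
Q = p − y: δQ = √(δp² + δy²) = √(3.07e+05 + 3920) = 557
Q = 3660, so δQ/Q = 557/3660 = 0.152.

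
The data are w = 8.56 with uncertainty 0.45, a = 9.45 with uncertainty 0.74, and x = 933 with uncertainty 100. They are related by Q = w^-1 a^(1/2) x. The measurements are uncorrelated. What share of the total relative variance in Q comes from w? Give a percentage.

(δQ/Q)² = (-1·δw/w)² + (½·δa/a)² + (1·δx/x)²
  w term: (-1×0.0526)² = 0.00276
  a term: (0.5×0.0783)² = 0.00153
  x term: (1×0.107)² = 0.0115
Total = 0.0158. Share from w = 0.00276/0.0158 = 0.175.

17.5%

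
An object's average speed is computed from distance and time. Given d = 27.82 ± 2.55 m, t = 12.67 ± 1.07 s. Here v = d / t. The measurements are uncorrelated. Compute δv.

0.274 m/s

Since v is a product/quotient, work with relative uncertainties:
  (1·δd/d)² = (1×0.0917)² = 0.00840;  (-1·δt/t)² = (-1×0.0845)² = 0.00713
δv/v = √(0.0155) = 0.125
v = 2.196 m/s, so δv = 0.125 × 2.196 = 0.274 m/s.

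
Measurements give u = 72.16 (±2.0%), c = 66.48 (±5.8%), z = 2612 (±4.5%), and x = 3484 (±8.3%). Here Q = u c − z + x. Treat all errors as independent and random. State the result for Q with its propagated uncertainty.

5669 ± 429

Let p = u·c = 4797. δp/p = √((1·δu/u)² + (1·δc/c)²) = √(0.000400 + 0.00336) = 0.0614, so δp = 294.
Q = p − z + x: δQ = √(δp² + δz² + δx²) = √(86600 + 13800 + 83600) = 429
Q = 5669.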